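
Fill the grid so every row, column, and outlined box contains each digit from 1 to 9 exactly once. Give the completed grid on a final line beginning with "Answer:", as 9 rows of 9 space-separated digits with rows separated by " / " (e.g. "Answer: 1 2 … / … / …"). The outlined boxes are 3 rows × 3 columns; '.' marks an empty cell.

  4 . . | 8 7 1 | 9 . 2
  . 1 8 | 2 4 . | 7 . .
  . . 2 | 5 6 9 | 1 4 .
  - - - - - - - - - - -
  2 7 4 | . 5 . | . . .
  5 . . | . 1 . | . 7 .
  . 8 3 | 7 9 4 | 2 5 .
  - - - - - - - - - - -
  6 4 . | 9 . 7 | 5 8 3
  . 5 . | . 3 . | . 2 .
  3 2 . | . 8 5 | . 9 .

Step 1. [r6c9∈{1,6}] r6c9 is the only open cell in row 6 admitting 6. So r6c9=6.
Step 2. [r8c6∈{6}] r8c6 has the single candidate 6, so r8c6=6.
Step 3. [r8c7∈{4}] only 4 remains possible at r8c7, so r8c7=4.
Step 4. [r8c4∈{1}] r8c4 has the single candidate 1. So r8c4=1.
Step 5. [r4c9∈{1,8,9}] in row 4, 9 fits only at r4c9, so r4c9=9.
Step 6. [r2c6∈{3}] r2c6 is down to just 3. So r2c6=3.
Step 7. [r8c9∈{7}] r8c9's peers cover all but 7 ⇒ r8c9=7.
Step 8. [r1c8∈{3,6}] box 3 places 3 nowhere but r1c8. So r1c8=3.
Step 9. [r5c2∈{6,9}] 9 has one home in col 2: r5c2 ⇒ r5c2=9.
Step 10. [r5c3∈{6}] nothing but 6 survives at r5c3 ⇒ r5c3=6.
Step 11. [r5c4∈{3}] only 3 remains possible at r5c4 ⇒ r5c4=3.
Step 12. [r5c7∈{8}] r5c7's peers cover all but 8, so r5c7=8.
Step 13. [r8c1∈{8,9}] in row 8, 8 fits only at r8c1, so r8c1=8.
Step 14. [r7c3∈{1}] r7c3 has the single candidate 1, so r7c3=1.
Step 15. [r6c1∈{1}] only 1 remains possible at r6c1, so r6c1=1.
Step 16. [r9c7∈{6}] r9c7 has the single candidate 6 ⇒ r9c7=6.
Step 17. [r4c6∈{8}] only 8 remains possible at r4c6. So r4c6=8.
Step 18. [r2c8∈{6}] r2c8's peers cover all but 6. So r2c8=6.
Step 19. [r3c2∈{3}] r3c2 has the single candidate 3, so r3c2=3.
Step 20. [r5c6∈{2}] r5c6 has the single candidate 2. So r5c6=2.
Step 21. [r2c9∈{5}] r2c9 has the single candidate 5. So r2c9=5.
Step 22. [r4c7∈{3}] only 3 remains possible at r4c7 ⇒ r4c7=3.
Step 23. [r1c2∈{6}] nothing but 6 survives at r1c2 ⇒ r1c2=6.
Step 24. [r9c9∈{1}] r9c9's peers cover all but 1. So r9c9=1.
Step 25. [r4c8∈{1}] r4c8's peers cover all but 1 ⇒ r4c8=1.
Step 26. [r5c9∈{4}] r5c9 has the single candidate 4. So r5c9=4.
Step 27. [r7c5∈{2}] r7c5 is down to just 2. So r7c5=2.
Step 28. [r3c1∈{7}] only 7 remains possible at r3c1, so r3c1=7.
Step 29. [r9c4∈{4}] nothing but 4 survives at r9c4. So r9c4=4.
Step 30. [r1c3∈{5}] only 5 remains possible at r1c3. So r1c3=5.
Step 31. [r8c3∈{9}] r8c3's peers cover all but 9, so r8c3=9.
Step 32. [r9c3∈{7}] r9c3 is down to just 7 ⇒ r9c3=7.
Step 33. [r2c1∈{9}] r2c1 has the single candidate 9. So r2c1=9.
Step 34. [r4c4∈{6}] nothing but 6 survives at r4c4. So r4c4=6.
Step 35. [r3c9∈{8}] only 8 remains possible at r3c9, so r3c9=8.

Answer: 4 6 5 8 7 1 9 3 2 / 9 1 8 2 4 3 7 6 5 / 7 3 2 5 6 9 1 4 8 / 2 7 4 6 5 8 3 1 9 / 5 9 6 3 1 2 8 7 4 / 1 8 3 7 9 4 2 5 6 / 6 4 1 9 2 7 5 8 3 / 8 5 9 1 3 6 4 2 7 / 3 2 7 4 8 5 6 9 1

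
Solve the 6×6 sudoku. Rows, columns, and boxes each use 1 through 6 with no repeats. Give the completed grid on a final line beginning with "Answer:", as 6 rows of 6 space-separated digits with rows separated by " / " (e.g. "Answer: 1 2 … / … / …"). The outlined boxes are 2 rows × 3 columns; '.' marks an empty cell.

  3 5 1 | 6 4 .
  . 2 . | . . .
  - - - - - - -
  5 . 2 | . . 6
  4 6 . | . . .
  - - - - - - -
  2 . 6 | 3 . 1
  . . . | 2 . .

Step 1. [r5c5∈{5}] r5c5 has the single candidate 5 ⇒ r5c5=5.
Step 2. [r3c2∈{1,3}] in box 3, 1 fits only at r3c2 ⇒ r3c2=1.
Step 3. [r4c5∈{1,2,3}] r4c5 is the only open cell in col 5 admitting 2, so r4c5=2.
Step 4. [r5c2∈{4}] r5c2 has the single candidate 4 ⇒ r5c2=4.
Step 5. [r2c5∈{1,3}] r2c5 is the only open cell in col 5 admitting 1 ⇒ r2c5=1.
Step 6. [r2c4∈{5}] r2c4 has the single candidate 5. So r2c4=5.
Step 7. [r4c3∈{3}] r4c3's peers cover all but 3 ⇒ r4c3=3.
Step 8. [r4c6∈{5}] r4c6's peers cover all but 5 ⇒ r4c6=5.
Step 9. [r6c2∈{3}] nothing but 3 survives at r6c2, so r6c2=3.
Step 10. [r4c4∈{1}] only 1 remains possible at r4c4. So r4c4=1.
Step 11. [r2c3∈{4}] r2c3's peers cover all but 4. So r2c3=4.
Step 12. [r6c3∈{5}] r6c3's peers cover all but 5, so r6c3=5.
Step 13. [r6c6∈{4}] only 4 remains possible at r6c6 ⇒ r6c6=4.
Step 14. [r3c4∈{4}] r3c4's peers cover all but 4, so r3c4=4.
Step 15. [r1c6∈{2}] r1c6's peers cover all but 2 ⇒ r1c6=2.
Step 16. [r2c6∈{3}] r2c6 has the single candidate 3, so r2c6=3.
Step 17. [r3c5∈{3}] nothing but 3 survives at r3c5. So r3c5=3.
Step 18. [r6c1∈{1}] r6c1 is down to just 1, so r6c1=1.
Step 19. [r2c1∈{6}] r2c1's peers cover all but 6, so r2c1=6.
Step 20. [r6c5∈{6}] nothing but 6 survives at r6c5, so r6c5=6.

Answer: 3 5 1 6 4 2 / 6 2 4 5 1 3 / 5 1 2 4 3 6 / 4 6 3 1 2 5 / 2 4 6 3 5 1 / 1 3 5 2 6 4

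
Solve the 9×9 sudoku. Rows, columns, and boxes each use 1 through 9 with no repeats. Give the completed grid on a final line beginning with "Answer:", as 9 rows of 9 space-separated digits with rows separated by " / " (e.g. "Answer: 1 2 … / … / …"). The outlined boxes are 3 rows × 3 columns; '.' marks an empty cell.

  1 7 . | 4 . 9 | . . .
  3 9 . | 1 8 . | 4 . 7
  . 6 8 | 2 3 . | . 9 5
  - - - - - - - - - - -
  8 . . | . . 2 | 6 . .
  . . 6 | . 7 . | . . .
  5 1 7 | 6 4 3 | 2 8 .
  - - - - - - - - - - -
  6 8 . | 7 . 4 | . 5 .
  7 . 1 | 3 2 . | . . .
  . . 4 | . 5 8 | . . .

Step 1. [r6c9∈{9}] r6c9 has the single candidate 9, so r6c9=9.
Step 2. [r9c4∈{9}] nothing but 9 survives at r9c4. So r9c4=9.
Step 3. [r9c1∈{2}] r9c1's peers cover all but 2, so r9c1=2.
Step 4. [r9c2∈{3}] only 3 remains possible at r9c2, so r9c2=3.
Step 5. [r5c6∈{1,5}] in col 6, 1 fits only at r5c6, so r5c6=1.
Step 6. [r4c2∈{4}] nothing but 4 survives at r4c2. So r4c2=4.
Step 7. [r4c3∈{3,9}] in col 3, 3 fits only at r4c3, so r4c3=3.
Step 8. [r4c9∈{1}] r4c9 has the single candidate 1. So r4c9=1.
Step 9. [r9c8∈{1,6,7}] 1 has one home in col 8: r9c8 ⇒ r9c8=1.
Step 10. [r1c5∈{6}] only 6 remains possible at r1c5. So r1c5=6.
Step 11. [r2c8∈{2,6}] r2c8 is the only open cell in row 2 admitting 6 ⇒ r2c8=6.
Step 12. [r1c8∈{2,3}] in col 8, 2 fits only at r1c8. So r1c8=2.
Step 13. [r5c8∈{3,4}] across col 8, 3 lands solely at r5c8. So r5c8=3.
Step 14. [r8c7∈{8,9}] in row 8, 9 fits only at r8c7. So r8c7=9.
Step 15. [r8c9∈{4,6,8}] across row 8, 8 lands solely at r8c9 ⇒ r8c9=8.
Step 16. [r7c7∈{3}] only 3 remains possible at r7c7 ⇒ r7c7=3.
Step 17. [r2c3∈{2,5}] row 2 places 2 nowhere but r2c3, so r2c3=2.
Step 18. [r5c4∈{5,8}] r5c4 is the only open cell in row 5 admitting 8, so r5c4=8.
Step 19. [r3c6∈{7}] r3c6's peers cover all but 7, so r3c6=7.
Step 20. [r9c9∈{6}] r9c9 is down to just 6, so r9c9=6.
Step 21. [r4c4∈{5}] r4c4 is down to just 5 ⇒ r4c4=5.
Step 22. [r5c7∈{5}] r5c7's peers cover all but 5. So r5c7=5.
Step 23. [r2c6∈{5}] r2c6 is down to just 5 ⇒ r2c6=5.
Step 24. [r7c3∈{9}] r7c3 is down to just 9. So r7c3=9.
Step 25. [r8c8∈{4}] only 4 remains possible at r8c8 ⇒ r8c8=4.
Step 26. [r9c7∈{7}] r9c7's peers cover all but 7 ⇒ r9c7=7.
Step 27. [r4c5∈{9}] r4c5's peers cover all but 9, so r4c5=9.
Step 28. [r5c1∈{9}] r5c1's peers cover all but 9, so r5c1=9.
Step 29. [r7c9∈{2}] r7c9 is down to just 2. So r7c9=2.
Step 30. [r7c5∈{1}] only 1 remains possible at r7c5, so r7c5=1.
Step 31. [r8c6∈{6}] nothing but 6 survives at r8c6, so r8c6=6.
Step 32. [r5c9∈{4}] r5c9 has the single candidate 4 ⇒ r5c9=4.
Step 33. [r8c2∈{5}] only 5 remains possible at r8c2 ⇒ r8c2=5.
Step 34. [r3c7∈{1}] r3c7 is down to just 1, so r3c7=1.
Step 35. [r1c9∈{3}] r1c9 is down to just 3 ⇒ r1c9=3.
Step 36. [r4c8∈{7}] r4c8's peers cover all but 7. So r4c8=7.
Step 37. [r5c2∈{2}] r5c2 is down to just 2. So r5c2=2.
Step 38. [r1c7∈{8}] nothing but 8 survives at r1c7 ⇒ r1c7=8.
Step 39. [r1c3∈{5}] r1c3 is down to just 5. So r1c3=5.
Step 40. [r3c1∈{4}] r3c1 has the single candidate 4. So r3c1=4.

Answer: 1 7 5 4 6 9 8 2 3 / 3 9 2 1 8 5 4 6 7 / 4 6 8 2 3 7 1 9 5 / 8 4 3 5 9 2 6 7 1 / 9 2 6 8 7 1 5 3 4 / 5 1 7 6 4 3 2 8 9 / 6 8 9 7 1 4 3 5 2 / 7 5 1 3 2 6 9 4 8 / 2 3 4 9 5 8 7 1 6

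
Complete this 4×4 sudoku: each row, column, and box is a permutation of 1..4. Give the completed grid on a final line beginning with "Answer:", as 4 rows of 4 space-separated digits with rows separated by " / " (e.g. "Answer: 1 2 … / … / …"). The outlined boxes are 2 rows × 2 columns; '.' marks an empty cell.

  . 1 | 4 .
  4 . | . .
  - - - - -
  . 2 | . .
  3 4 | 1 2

Step 1. [r1c4∈{3}] only 3 remains possible at r1c4. So r1c4=3.
Step 2. [r3c1∈{1}] r3c1 has the single candidate 1 ⇒ r3c1=1.
Step 3. [r2c2∈{3}] r2c2 is down to just 3, so r2c2=3.
Step 4. [r2c3∈{2}] nothing but 2 survives at r2c3 ⇒ r2c3=2.
Step 5. [r2c4∈{1}] only 1 remains possible at r2c4, so r2c4=1.
Step 6. [r3c3∈{3}] r3c3 has the single candidate 3 ⇒ r3c3=3.
Step 7. [r3c4∈{4}] r3c4 is down to just 4, so r3c4=4.
Step 8. [r1c1∈{2}] r1c1 is down to just 2, so r1c1=2.

Answer: 2 1 4 3 / 4 3 2 1 / 1 2 3 4 / 3 4 1 2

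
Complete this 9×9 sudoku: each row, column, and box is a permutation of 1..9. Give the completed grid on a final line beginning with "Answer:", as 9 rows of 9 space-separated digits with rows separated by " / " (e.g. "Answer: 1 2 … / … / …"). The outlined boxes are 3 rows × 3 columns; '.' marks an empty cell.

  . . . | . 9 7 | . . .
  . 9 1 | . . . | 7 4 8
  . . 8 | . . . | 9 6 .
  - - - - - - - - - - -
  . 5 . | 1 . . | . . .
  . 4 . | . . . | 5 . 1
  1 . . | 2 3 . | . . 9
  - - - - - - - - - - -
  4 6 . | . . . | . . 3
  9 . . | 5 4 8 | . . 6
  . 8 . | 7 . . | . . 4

Step 1. [r6c2∈{7}] r6c2 has the single candidate 7. So r6c2=7.
Step 2. [r9c6∈{1,2,3,6,9}] 3 has one home in box 8: r9c6, so r9c6=3.
Step 3. [r6c3∈{6}] r6c3 is down to just 6. So r6c3=6.
Step 4. [r4c7∈{2,3,4,6,8}] 6 has one home in col 7: r4c7 ⇒ r4c7=6.
Step 5. [r1c7∈{1,2,3}] col 7 places 3 nowhere but r1c7, so r1c7=3.
Step 6. [r1c2∈{2}] r1c2's peers cover all but 2 ⇒ r1c2=2.
Step 7. [r3c9∈{2,5}] in box 3, 2 fits only at r3c9 ⇒ r3c9=2.
Step 8. [r9c8∈{1,2,5,9}] in row 9, 9 fits only at r9c8, so r9c8=9.
Step 9. [r7c8∈{1,2,5,7,8}] across box 9, 5 lands solely at r7c8, so r7c8=5.
Step 10. [r8c8∈{1,2,7}] box 9 places 7 nowhere but r8c8. So r8c8=7.
Step 11. [r9c5∈{1,2,6}] in row 9, 6 fits only at r9c5 ⇒ r9c5=6.
Step 12. [r3c2∈{3}] only 3 remains possible at r3c2. So r3c2=3.
Step 13. [r6c6∈{4,5}] in row 6, 5 fits only at r6c6. So r6c6=5.
Step 14. [r9c7∈{1,2}] in row 9, 1 fits only at r9c7, so r9c7=1.
Step 15. [r8c3∈{2,3}] across row 8, 3 lands solely at r8c3, so r8c3=3.
Step 16. [r6c8∈{8}] r6c8 is down to just 8. So r6c8=8.
Step 17. [r1c4∈{4,6,8}] across row 1, 8 lands solely at r1c4 ⇒ r1c4=8.
Step 18. [r5c5∈{7,8}] in row 5, 7 fits only at r5c5 ⇒ r5c5=7.
Step 19. [r5c1∈{2,3,8}] across row 5, 8 lands solely at r5c1 ⇒ r5c1=8.
Step 20. [r1c9∈{5}] r1c9's peers cover all but 5 ⇒ r1c9=5.
Step 21. [r9c3∈{2,5}] in col 3, 5 fits only at r9c3. So r9c3=5.
Step 22. [r9c1∈{2}] only 2 remains possible at r9c1, so r9c1=2.
Step 23. [r5c8∈{2,3}] across row 5, 3 lands solely at r5c8, so r5c8=3.
Step 24. [r4c6∈{4,9}] in row 4, 4 fits only at r4c6. So r4c6=4.
Step 25. [r3c6∈{1}] r3c6 is down to just 1 ⇒ r3c6=1.
Step 26. [r4c3∈{2,9}] r4c3 is the only open cell in row 4 admitting 9, so r4c3=9.
Step 27. [r3c5∈{5}] r3c5 has the single candidate 5, so r3c5=5.
Step 28. [r7c4∈{9}] r7c4 is down to just 9, so r7c4=9.
Step 29. [r7c6∈{2}] only 2 remains possible at r7c6. So r7c6=2.
Step 30. [r2c6∈{6}] nothing but 6 survives at r2c6, so r2c6=6.
Step 31. [r4c8∈{2}] only 2 remains possible at r4c8, so r4c8=2.
Step 32. [r7c5∈{1}] only 1 remains possible at r7c5, so r7c5=1.
Step 33. [r1c3∈{4}] r1c3's peers cover all but 4, so r1c3=4.
Step 34. [r4c9∈{7}] r4c9's peers cover all but 7 ⇒ r4c9=7.
Step 35. [r5c4∈{6}] nothing but 6 survives at r5c4, so r5c4=6.
Step 36. [r4c1∈{3}] r4c1 is down to just 3 ⇒ r4c1=3.
Step 37. [r6c7∈{4}] only 4 remains possible at r6c7 ⇒ r6c7=4.
Step 38. [r3c1∈{7}] only 7 remains possible at r3c1 ⇒ r3c1=7.
Step 39. [r5c6∈{9}] only 9 remains possible at r5c6 ⇒ r5c6=9.
Step 40. [r3c4∈{4}] r3c4 is down to just 4. So r3c4=4.
Step 41. [r5c3∈{2}] r5c3's peers cover all but 2, so r5c3=2.
Step 42. [r2c1∈{5}] nothing but 5 survives at r2c1. So r2c1=5.
Step 43. [r7c3∈{7}] nothing but 7 survives at r7c3, so r7c3=7.
Step 44. [r4c5∈{8}] r4c5 is down to just 8, so r4c5=8.
Step 45. [r2c5∈{2}] r2c5 is down to just 2 ⇒ r2c5=2.
Step 46. [r8c7∈{2}] r8c7 is down to just 2 ⇒ r8c7=2.
Step 47. [r1c1∈{6}] nothing but 6 survives at r1c1 ⇒ r1c1=6.
Step 48. [r1c8∈{1}] nothing but 1 survives at r1c8. So r1c8=1.
Step 49. [r2c4∈{3}] only 3 remains possible at r2c4 ⇒ r2c4=3.
Step 50. [r8c2∈{1}] nothing but 1 survives at r8c2, so r8c2=1.
Step 51. [r7c7∈{8}] r7c7's peers cover all but 8. So r7c7=8.

Answer: 6 2 4 8 9 7 3 1 5 / 5 9 1 3 2 6 7 4 8 / 7 3 8 4 5 1 9 6 2 / 3 5 9 1 8 4 6 2 7 / 8 4 2 6 7 9 5 3 1 / 1 7 6 2 3 5 4 8 9 / 4 6 7 9 1 2 8 5 3 / 9 1 3 5 4 8 2 7 6 / 2 8 5 7 6 3 1 9 4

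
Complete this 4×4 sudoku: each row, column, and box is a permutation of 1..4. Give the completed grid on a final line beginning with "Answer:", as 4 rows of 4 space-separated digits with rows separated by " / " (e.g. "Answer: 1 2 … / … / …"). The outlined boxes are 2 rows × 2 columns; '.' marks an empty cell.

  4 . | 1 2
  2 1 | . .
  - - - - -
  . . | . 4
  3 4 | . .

Step 1. [r3c3∈{2,3}] r3c3 is the only open cell in row 3 admitting 3. So r3c3=3.
Step 2. [r4c3∈{2}] r4c3's peers cover all but 2. So r4c3=2.
Step 3. [r3c2∈{2}] nothing but 2 survives at r3c2. So r3c2=2.
Step 4. [r2c4∈{3}] r2c4's peers cover all but 3, so r2c4=3.
Step 5. [r4c4∈{1}] r4c4 has the single candidate 1. So r4c4=1.
Step 6. [r1c2∈{3}] only 3 remains possible at r1c2. So r1c2=3.
Step 7. [r3c1∈{1}] nothing but 1 survives at r3c1. So r3c1=1.
Step 8. [r2c3∈{4}] r2c3's peers cover all but 4. So r2c3=4.

Answer: 4 3 1 2 / 2 1 4 3 / 1 2 3 4 / 3 4 2 1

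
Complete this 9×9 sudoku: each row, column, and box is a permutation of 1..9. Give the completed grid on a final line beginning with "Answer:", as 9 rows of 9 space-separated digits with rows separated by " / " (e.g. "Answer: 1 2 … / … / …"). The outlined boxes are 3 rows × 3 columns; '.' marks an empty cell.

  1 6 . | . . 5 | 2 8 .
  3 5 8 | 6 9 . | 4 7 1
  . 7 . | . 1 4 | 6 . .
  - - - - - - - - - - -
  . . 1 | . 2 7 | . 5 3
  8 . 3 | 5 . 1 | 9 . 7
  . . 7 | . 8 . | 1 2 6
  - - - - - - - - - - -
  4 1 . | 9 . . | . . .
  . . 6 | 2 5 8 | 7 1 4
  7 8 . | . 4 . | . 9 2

Step 1. [r8c1∈{9}] r8c1 has the single candidate 9, so r8c1=9.
Step 2. [r7c5∈{3,6,7}] 7 has one home in row 7: r7c5, so r7c5=7.
Step 3. [r3c9∈{5,9}] row 3 places 5 nowhere but r3c9, so r3c9=5.
Step 4. [r4c4∈{4}] r4c4's peers cover all but 4. So r4c4=4.
Step 5. [r6c4∈{3}] only 3 remains possible at r6c4. So r6c4=3.
Step 6. [r7c8∈{3,6}] 6 has one home in col 8: r7c8 ⇒ r7c8=6.
Step 7. [r6c2∈{4,9}] 4 has one home in row 6: r6c2, so r6c2=4.
Step 8. [r9c3∈{5}] only 5 remains possible at r9c3, so r9c3=5.
Step 9. [r9c7∈{3}] r9c7's peers cover all but 3, so r9c7=3.
Step 10. [r3c3∈{2,9}] in row 3, 9 fits only at r3c3, so r3c3=9.
Step 11. [r4c7∈{8}] nothing but 8 survives at r4c7 ⇒ r4c7=8.
Step 12. [r1c3∈{4}] nothing but 4 survives at r1c3, so r1c3=4.
Step 13. [r2c6∈{2}] r2c6 is down to just 2, so r2c6=2.
Step 14. [r7c6∈{3}] r7c6's peers cover all but 3. So r7c6=3.
Step 15. [r7c7∈{5}] r7c7 is down to just 5, so r7c7=5.
Step 16. [r1c9∈{9}] r1c9 has the single candidate 9 ⇒ r1c9=9.
Step 17. [r1c4∈{7}] r1c4 is down to just 7, so r1c4=7.
Step 18. [r6c1∈{5}] only 5 remains possible at r6c1, so r6c1=5.
Step 19. [r7c3∈{2}] only 2 remains possible at r7c3. So r7c3=2.
Step 20. [r5c5∈{6}] r5c5 is down to just 6, so r5c5=6.
Step 21. [r8c2∈{3}] only 3 remains possible at r8c2. So r8c2=3.
Step 22. [r3c4∈{8}] r3c4 is down to just 8 ⇒ r3c4=8.
Step 23. [r9c4∈{1}] r9c4 has the single candidate 1. So r9c4=1.
Step 24. [r7c9∈{8}] only 8 remains possible at r7c9. So r7c9=8.
Step 25. [r3c8∈{3}] r3c8's peers cover all but 3. So r3c8=3.
Step 26. [r4c2∈{9}] only 9 remains possible at r4c2. So r4c2=9.
Step 27. [r6c6∈{9}] r6c6's peers cover all but 9 ⇒ r6c6=9.
Step 28. [r4c1∈{6}] nothing but 6 survives at r4c1, so r4c1=6.
Step 29. [r9c6∈{6}] only 6 remains possible at r9c6. So r9c6=6.
Step 30. [r1c5∈{3}] r1c5's peers cover all but 3, so r1c5=3.
Step 31. [r5c2∈{2}] nothing but 2 survives at r5c2. So r5c2=2.
Step 32. [r3c1∈{2}] only 2 remains possible at r3c1. So r3c1=2.
Step 33. [r5c8∈{4}] r5c8 has the single candidate 4. So r5c8=4.

Answer: 1 6 4 7 3 5 2 8 9 / 3 5 8 6 9 2 4 7 1 / 2 7 9 8 1 4 6 3 5 / 6 9 1 4 2 7 8 5 3 / 8 2 3 5 6 1 9 4 7 / 5 4 7 3 8 9 1 2 6 / 4 1 2 9 7 3 5 6 8 / 9 3 6 2 5 8 7 1 4 / 7 8 5 1 4 6 3 9 2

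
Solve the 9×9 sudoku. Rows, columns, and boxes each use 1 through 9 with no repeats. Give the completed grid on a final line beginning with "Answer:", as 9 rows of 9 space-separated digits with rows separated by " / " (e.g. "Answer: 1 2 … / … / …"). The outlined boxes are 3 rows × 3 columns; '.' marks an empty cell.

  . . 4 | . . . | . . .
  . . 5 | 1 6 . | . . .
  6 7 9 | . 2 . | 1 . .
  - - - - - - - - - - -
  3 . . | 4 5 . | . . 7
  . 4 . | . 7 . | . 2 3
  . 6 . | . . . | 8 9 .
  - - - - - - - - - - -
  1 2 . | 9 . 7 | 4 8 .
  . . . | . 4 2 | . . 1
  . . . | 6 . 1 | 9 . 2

Step 1. [r8c4∈{3,5,8}] in box 8, 5 fits only at r8c4. So r8c4=5.
Step 2. [r5c4∈{8}] only 8 remains possible at r5c4 ⇒ r5c4=8.
Step 3. [r3c4∈{3}] r3c4 is down to just 3 ⇒ r3c4=3.
Step 4. [r7c9∈{5,6}] r7c9 is the only open cell in row 7 admitting 5. So r7c9=5.
Step 5. [r9c5∈{3,8}] across box 8, 8 lands solely at r9c5 ⇒ r9c5=8.
Step 6. [r4c7∈{6}] r4c7's peers cover all but 6. So r4c7=6.
Step 7. [r4c3∈{1,2,8}] row 4 places 2 nowhere but r4c3 ⇒ r4c3=2.
Step 8. [r8c3∈{3,6,7,8}] r8c3 is the only open cell in col 3 admitting 8 ⇒ r8c3=8.
Step 9. [r4c6∈{9}] r4c6 has the single candidate 9, so r4c6=9.
Step 10. [r6c1∈{5,7}] r6c1 is the only open cell in row 6 admitting 5, so r6c1=5.
Step 11. [r1c2∈{1,3,8}] across row 1, 1 lands solely at r1c2 ⇒ r1c2=1.
Step 12. [r2c2∈{3,8}] box 1 places 3 nowhere but r2c2 ⇒ r2c2=3.
Step 13. [r8c8∈{3,6,7}] row 8 places 6 nowhere but r8c8 ⇒ r8c8=6.
Step 14. [r8c7∈{3,7}] r8c7 is the only open cell in row 8 admitting 3 ⇒ r8c7=3.
Step 15. [r9c8∈{7}] r9c8's peers cover all but 7, so r9c8=7.
Step 16. [r2c8∈{4}] nothing but 4 survives at r2c8 ⇒ r2c8=4.
Step 17. [r2c6∈{8}] nothing but 8 survives at r2c6. So r2c6=8.
Step 18. [r3c8∈{5}] nothing but 5 survives at r3c8 ⇒ r3c8=5.
Step 19. [r2c7∈{2,7}] 7 has one home in row 2: r2c7, so r2c7=7.
Step 20. [r6c5∈{1,3}] in col 5, 1 fits only at r6c5 ⇒ r6c5=1.
Step 21. [r1c1∈{2,8}] col 1 places 8 nowhere but r1c1. So r1c1=8.
Step 22. [r7c3∈{3,6}] in row 7, 6 fits only at r7c3, so r7c3=6.
Step 23. [r8c2∈{9}] only 9 remains possible at r8c2 ⇒ r8c2=9.
Step 24. [r1c9∈{6,9}] row 1 places 6 nowhere but r1c9. So r1c9=6.
Step 25. [r4c2∈{8}] nothing but 8 survives at r4c2 ⇒ r4c2=8.
Step 26. [r2c1∈{2}] r2c1 has the single candidate 2 ⇒ r2c1=2.
Step 27. [r1c8∈{3}] nothing but 3 survives at r1c8 ⇒ r1c8=3.
Step 28. [r3c9∈{8}] r3c9 has the single candidate 8. So r3c9=8.
Step 29. [r6c4∈{2}] only 2 remains possible at r6c4 ⇒ r6c4=2.
Step 30. [r1c5∈{9}] r1c5's peers cover all but 9. So r1c5=9.
Step 31. [r6c6∈{3}] only 3 remains possible at r6c6, so r6c6=3.
Step 32. [r3c6∈{4}] r3c6's peers cover all but 4. So r3c6=4.
Step 33. [r9c3∈{3}] r9c3's peers cover all but 3 ⇒ r9c3=3.
Step 34. [r1c6∈{5}] r1c6 has the single candidate 5, so r1c6=5.
Step 35. [r5c7∈{5}] only 5 remains possible at r5c7 ⇒ r5c7=5.
Step 36. [r5c6∈{6}] r5c6 has the single candidate 6, so r5c6=6.
Step 37. [r9c2∈{5}] r9c2 is down to just 5. So r9c2=5.
Step 38. [r7c5∈{3}] nothing but 3 survives at r7c5, so r7c5=3.
Step 39. [r9c1∈{4}] r9c1's peers cover all but 4 ⇒ r9c1=4.
Step 40. [r5c1∈{9}] nothing but 9 survives at r5c1, so r5c1=9.
Step 41. [r5c3∈{1}] only 1 remains possible at r5c3 ⇒ r5c3=1.
Step 42. [r2c9∈{9}] r2c9 is down to just 9 ⇒ r2c9=9.
Step 43. [r6c9∈{4}] nothing but 4 survives at r6c9, so r6c9=4.
Step 44. [r1c4∈{7}] r1c4 has the single candidate 7, so r1c4=7.
Step 45. [r8c1∈{7}] r8c1 is down to just 7 ⇒ r8c1=7.
Step 46. [r1c7∈{2}] r1c7's peers cover all but 2. So r1c7=2.
Step 47. [r4c8∈{1}] only 1 remains possible at r4c8. So r4c8=1.
Step 48. [r6c3∈{7}] nothing but 7 survives at r6c3. So r6c3=7.

Answer: 8 1 4 7 9 5 2 3 6 / 2 3 5 1 6 8 7 4 9 / 6 7 9 3 2 4 1 5 8 / 3 8 2 4 5 9 6 1 7 / 9 4 1 8 7 6 5 2 3 / 5 6 7 2 1 3 8 9 4 / 1 2 6 9 3 7 4 8 5 / 7 9 8 5 4 2 3 6 1 / 4 5 3 6 8 1 9 7 2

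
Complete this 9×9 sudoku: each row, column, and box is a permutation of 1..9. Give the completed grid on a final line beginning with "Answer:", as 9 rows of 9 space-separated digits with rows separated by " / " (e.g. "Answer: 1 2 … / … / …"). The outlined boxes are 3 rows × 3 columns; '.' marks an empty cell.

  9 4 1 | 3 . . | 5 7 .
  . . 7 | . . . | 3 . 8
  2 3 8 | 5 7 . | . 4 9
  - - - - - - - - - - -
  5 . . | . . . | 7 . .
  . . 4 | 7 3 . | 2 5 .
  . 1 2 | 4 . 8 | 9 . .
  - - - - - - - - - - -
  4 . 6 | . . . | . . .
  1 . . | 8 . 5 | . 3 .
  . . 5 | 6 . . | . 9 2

Step 1. [r1c9∈{6}] nothing but 6 survives at r1c9. So r1c9=6.
Step 2. [r1c6∈{2}] r1c6 has the single candidate 2 ⇒ r1c6=2.
Step 3. [r2c1∈{6}] r2c1's peers cover all but 6, so r2c1=6.
Step 4. [r4c8∈{1,6,8}] in box 6, 8 fits only at r4c8. So r4c8=8.
Step 5. [r7c8∈{1}] r7c8 is down to just 1 ⇒ r7c8=1.
Step 6. [r8c3∈{9}] r8c3 has the single candidate 9 ⇒ r8c3=9.
Step 7. [r9c1∈{3,7,8}] in box 7, 3 fits only at r9c1, so r9c1=3.
Step 8. [r4c9∈{1,3,4}] 4 has one home in row 4: r4c9. So r4c9=4.
Step 9. [r3c6∈{1,6}] across row 3, 6 lands solely at r3c6 ⇒ r3c6=6.
Step 10. [r5c2∈{6,8,9}] 6 has one home in row 5: r5c2 ⇒ r5c2=6.
Step 11. [r5c6∈{1,9}] row 5 places 9 nowhere but r5c6, so r5c6=9.
Step 12. [r4c6∈{1}] r4c6's peers cover all but 1 ⇒ r4c6=1.
Step 13. [r2c4∈{1,9}] in col 4, 1 fits only at r2c4. So r2c4=1.
Step 14. [r7c4∈{2,9}] across col 4, 9 lands solely at r7c4, so r7c4=9.
Step 15. [r7c5∈{2}] r7c5 is down to just 2 ⇒ r7c5=2.
Step 16. [r8c5∈{4}] r8c5 has the single candidate 4, so r8c5=4.
Step 17. [r7c7∈{8}] r7c7's peers cover all but 8, so r7c7=8.
Step 18. [r7c2∈{7}] r7c2 has the single candidate 7. So r7c2=7.
Step 19. [r6c5∈{5,6}] r6c5 is the only open cell in row 6 admitting 5. So r6c5=5.
Step 20. [r8c2∈{2}] r8c2's peers cover all but 2. So r8c2=2.
Step 21. [r6c8∈{6}] r6c8 has the single candidate 6. So r6c8=6.
Step 22. [r9c7∈{4}] only 4 remains possible at r9c7. So r9c7=4.
Step 23. [r1c5∈{8}] r1c5's peers cover all but 8. So r1c5=8.
Step 24. [r6c1∈{7}] r6c1 is down to just 7, so r6c1=7.
Step 25. [r4c5∈{6}] r4c5 has the single candidate 6 ⇒ r4c5=6.
Step 26. [r2c2∈{5}] r2c2's peers cover all but 5, so r2c2=5.
Step 27. [r9c6∈{7}] nothing but 7 survives at r9c6 ⇒ r9c6=7.
Step 28. [r2c6∈{4}] nothing but 4 survives at r2c6, so r2c6=4.
Step 29. [r3c7∈{1}] r3c7 has the single candidate 1, so r3c7=1.
Step 30. [r4c4∈{2}] nothing but 2 survives at r4c4 ⇒ r4c4=2.
Step 31. [r5c9∈{1}] nothing but 1 survives at r5c9, so r5c9=1.
Step 32. [r9c5∈{1}] r9c5 is down to just 1 ⇒ r9c5=1.
Step 33. [r8c9∈{7}] nothing but 7 survives at r8c9 ⇒ r8c9=7.
Step 34. [r9c2∈{8}] r9c2 is down to just 8, so r9c2=8.
Step 35. [r4c2∈{9}] r4c2 is down to just 9 ⇒ r4c2=9.
Step 36. [r2c8∈{2}] nothing but 2 survives at r2c8. So r2c8=2.
Step 37. [r7c9∈{5}] r7c9's peers cover all but 5. So r7c9=5.
Step 38. [r2c5∈{9}] only 9 remains possible at r2c5 ⇒ r2c5=9.
Step 39. [r6c9∈{3}] nothing but 3 survives at r6c9. So r6c9=3.
Step 40. [r5c1∈{8}] r5c1 is down to just 8 ⇒ r5c1=8.
Step 41. [r4c3∈{3}] r4c3 has the single candidate 3, so r4c3=3.
Step 42. [r7c6∈{3}] only 3 remains possible at r7c6, so r7c6=3.
Step 43. [r8c7∈{6}] only 6 remains possible at r8c7 ⇒ r8c7=6.

Answer: 9 4 1 3 8 2 5 7 6 / 6 5 7 1 9 4 3 2 8 / 2 3 8 5 7 6 1 4 9 / 5 9 3 2 6 1 7 8 4 / 8 6 4 7 3 9 2 5 1 / 7 1 2 4 5 8 9 6 3 / 4 7 6 9 2 3 8 1 5 / 1 2 9 8 4 5 6 3 7 / 3 8 5 6 1 7 4 9 2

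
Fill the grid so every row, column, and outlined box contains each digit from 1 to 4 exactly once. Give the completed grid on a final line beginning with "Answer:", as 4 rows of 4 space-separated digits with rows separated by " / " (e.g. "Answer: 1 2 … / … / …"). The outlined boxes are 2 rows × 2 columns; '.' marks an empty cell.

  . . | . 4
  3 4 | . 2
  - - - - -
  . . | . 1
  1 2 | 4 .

Step 1. [r1c3∈{1,3}] r1c3 is the only open cell in row 1 admitting 3 ⇒ r1c3=3.
Step 2. [r3c2∈{3}] r3c2 has the single candidate 3 ⇒ r3c2=3.
Step 3. [r4c4∈{3}] only 3 remains possible at r4c4, so r4c4=3.
Step 4. [r1c1∈{2}] nothing but 2 survives at r1c1 ⇒ r1c1=2.
Step 5. [r2c3∈{1}] r2c3 is down to just 1 ⇒ r2c3=1.
Step 6. [r3c1∈{4}] nothing but 4 survives at r3c1. So r3c1=4.
Step 7. [r1c2∈{1}] r1c2 is down to just 1 ⇒ r1c2=1.
Step 8. [r3c3∈{2}] r3c3 has the single candidate 2 ⇒ r3c3=2.

Answer: 2 1 3 4 / 3 4 1 2 / 4 3 2 1 / 1 2 4 3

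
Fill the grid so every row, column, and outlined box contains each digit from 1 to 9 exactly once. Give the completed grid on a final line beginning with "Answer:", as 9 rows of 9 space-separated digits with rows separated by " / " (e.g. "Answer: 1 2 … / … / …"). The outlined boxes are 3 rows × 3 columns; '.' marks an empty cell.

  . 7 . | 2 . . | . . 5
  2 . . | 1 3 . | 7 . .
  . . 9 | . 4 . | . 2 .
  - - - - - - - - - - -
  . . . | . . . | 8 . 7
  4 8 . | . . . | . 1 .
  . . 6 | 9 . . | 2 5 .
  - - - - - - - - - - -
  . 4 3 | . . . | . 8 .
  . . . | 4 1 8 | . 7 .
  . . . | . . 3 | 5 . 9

Step 1. [r1c7∈{1,3,4,6,9}] across col 7, 4 lands solely at r1c7, so r1c7=4.
Step 2. [r3c4∈{5,6,7,8}] in col 4, 8 fits only at r3c4, so r3c4=8.
Step 3. [r3c6∈{5,6,7}] 7 has one home in row 3: r3c6 ⇒ r3c6=7.
Step 4. [r2c6∈{5,6,9}] box 2 places 5 nowhere but r2c6 ⇒ r2c6=5.
Step 5. [r2c2∈{6}] r2c2 has the single candidate 6, so r2c2=6.
Step 6. [r6c9∈{3,4}] across col 9, 4 lands solely at r6c9, so r6c9=4.
Step 7. [r5c7∈{3,6,9}] in row 5, 9 fits only at r5c7, so r5c7=9.
Step 8. [r6c6∈{1}] r6c6 is down to just 1. So r6c6=1.
Step 9. [r6c2∈{3}] r6c2 has the single candidate 3. So r6c2=3.
Step 10. [r6c1∈{7}] nothing but 7 survives at r6c1. So r6c1=7.
Step 11. [r9c3∈{1,2,7,8}] in col 3, 7 fits only at r9c3 ⇒ r9c3=7.
Step 12. [r9c4∈{6}] r9c4's peers cover all but 6, so r9c4=6.
Step 13. [r9c5∈{2}] nothing but 2 survives at r9c5 ⇒ r9c5=2.
Step 14. [r9c2∈{1}] only 1 remains possible at r9c2 ⇒ r9c2=1.
Step 15. [r7c9∈{1,2,6}] row 7 places 2 nowhere but r7c9, so r7c9=2.
Step 16. [r3c9∈{1,3,6}] 1 has one home in col 9: r3c9 ⇒ r3c9=1.
Step 17. [r3c7∈{3,6}] row 3 places 6 nowhere but r3c7, so r3c7=6.
Step 18. [r4c8∈{3,6}] in col 8, 6 fits only at r4c8 ⇒ r4c8=6.
Step 19. [r4c5∈{5}] r4c5 has the single candidate 5, so r4c5=5.
Step 20. [r7c1∈{5,6,9}] across row 7, 6 lands solely at r7c1 ⇒ r7c1=6.
Step 21. [r3c1∈{3,5}] row 3 places 3 nowhere but r3c1, so r3c1=3.
Step 22. [r8c1∈{5,9}] col 1 places 5 nowhere but r8c1 ⇒ r8c1=5.
Step 23. [r8c3∈{2}] nothing but 2 survives at r8c3 ⇒ r8c3=2.
Step 24. [r5c6∈{2,6}] across row 5, 2 lands solely at r5c6, so r5c6=2.
Step 25. [r5c5∈{6,7}] 6 has one home in row 5: r5c5, so r5c5=6.
Step 26. [r1c5∈{9}] r1c5's peers cover all but 9. So r1c5=9.
Step 27. [r4c1∈{1,9}] col 1 places 9 nowhere but r4c1 ⇒ r4c1=9.
Step 28. [r5c9∈{3}] only 3 remains possible at r5c9, so r5c9=3.
Step 29. [r1c1∈{1,8}] r1c1 is the only open cell in col 1 admitting 1. So r1c1=1.
Step 30. [r2c3∈{4,8}] across row 2, 4 lands solely at r2c3, so r2c3=4.
Step 31. [r5c4∈{7}] r5c4 has the single candidate 7. So r5c4=7.
Step 32. [r7c4∈{5}] r7c4's peers cover all but 5, so r7c4=5.
Step 33. [r1c3∈{8}] r1c3 is down to just 8 ⇒ r1c3=8.
Step 34. [r2c8∈{9}] only 9 remains possible at r2c8 ⇒ r2c8=9.
Step 35. [r4c2∈{2}] nothing but 2 survives at r4c2. So r4c2=2.
Step 36. [r7c6∈{9}] r7c6 is down to just 9 ⇒ r7c6=9.
Step 37. [r1c8∈{3}] r1c8 has the single candidate 3, so r1c8=3.
Step 38. [r4c4∈{3}] only 3 remains possible at r4c4. So r4c4=3.
Step 39. [r9c1∈{8}] r9c1 has the single candidate 8. So r9c1=8.
Step 40. [r4c6∈{4}] only 4 remains possible at r4c6, so r4c6=4.
Step 41. [r9c8∈{4}] nothing but 4 survives at r9c8, so r9c8=4.
Step 42. [r8c9∈{6}] nothing but 6 survives at r8c9. So r8c9=6.
Step 43. [r7c5∈{7}] r7c5's peers cover all but 7. So r7c5=7.
Step 44. [r7c7∈{1}] only 1 remains possible at r7c7. So r7c7=1.
Step 45. [r8c7∈{3}] r8c7 is down to just 3, so r8c7=3.
Step 46. [r5c3∈{5}] r5c3 is down to just 5 ⇒ r5c3=5.
Step 47. [r1c6∈{6}] nothing but 6 survives at r1c6. So r1c6=6.
Step 48. [r2c9∈{8}] r2c9's peers cover all but 8. So r2c9=8.
Step 49. [r3c2∈{5}] nothing but 5 survives at r3c2, so r3c2=5.
Step 50. [r6c5∈{8}] only 8 remains possible at r6c5. So r6c5=8.
Step 51. [r8c2∈{9}] only 9 remains possible at r8c2 ⇒ r8c2=9.
Step 52. [r4c3∈{1}] only 1 remains possible at r4c3. So r4c3=1.

Answer: 1 7 8 2 9 6 4 3 5 / 2 6 4 1 3 5 7 9 8 / 3 5 9 8 4 7 6 2 1 / 9 2 1 3 5 4 8 6 7 / 4 8 5 7 6 2 9 1 3 / 7 3 6 9 8 1 2 5 4 / 6 4 3 5 7 9 1 8 2 / 5 9 2 4 1 8 3 7 6 / 8 1 7 6 2 3 5 4 9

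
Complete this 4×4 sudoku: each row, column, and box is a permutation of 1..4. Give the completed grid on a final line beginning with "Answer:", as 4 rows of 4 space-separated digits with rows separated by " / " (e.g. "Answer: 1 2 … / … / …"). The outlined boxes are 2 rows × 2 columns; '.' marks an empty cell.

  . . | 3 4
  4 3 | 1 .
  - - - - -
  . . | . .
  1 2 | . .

Step 1. [r3c4∈{1,2,3}] r3c4 is the only open cell in row 3 admitting 1 ⇒ r3c4=1.
Step 2. [r3c2∈{4}] r3c2 is down to just 4. So r3c2=4.
Step 3. [r4c4∈{3}] r4c4's peers cover all but 3 ⇒ r4c4=3.
Step 4. [r4c3∈{4}] r4c3 has the single candidate 4. So r4c3=4.
Step 5. [r1c1∈{2}] r1c1 has the single candidate 2 ⇒ r1c1=2.
Step 6. [r1c2∈{1}] only 1 remains possible at r1c2. So r1c2=1.
Step 7. [r3c3∈{2}] only 2 remains possible at r3c3 ⇒ r3c3=2.
Step 8. [r3c1∈{3}] r3c1's peers cover all but 3, so r3c1=3.
Step 9. [r2c4∈{2}] r2c4's peers cover all but 2, so r2c4=2.

Answer: 2 1 3 4 / 4 3 1 2 / 3 4 2 1 / 1 2 4 3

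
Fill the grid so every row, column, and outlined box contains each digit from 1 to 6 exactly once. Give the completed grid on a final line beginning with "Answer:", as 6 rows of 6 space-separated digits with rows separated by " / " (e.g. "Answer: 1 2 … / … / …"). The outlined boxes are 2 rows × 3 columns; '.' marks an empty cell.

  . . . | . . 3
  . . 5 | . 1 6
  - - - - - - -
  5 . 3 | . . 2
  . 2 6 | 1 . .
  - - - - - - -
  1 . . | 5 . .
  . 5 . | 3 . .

Step 1. [r4c1∈{4}] nothing but 4 survives at r4c1, so r4c1=4.
Step 2. [r5c6∈{4}] nothing but 4 survives at r5c6 ⇒ r5c6=4.
Step 3. [r5c3∈{2}] r5c3 is down to just 2, so r5c3=2.
Step 4. [r5c5∈{6}] r5c5 is down to just 6. So r5c5=6.
Step 5. [r1c2∈{1,4,6}] in col 2, 6 fits only at r1c2, so r1c2=6.
Step 6. [r1c5∈{2,4,5}] in row 1, 5 fits only at r1c5, so r1c5=5.
Step 7. [r2c2∈{3,4}] 4 has one home in col 2: r2c2 ⇒ r2c2=4.
Step 8. [r1c1∈{2}] nothing but 2 survives at r1c1, so r1c1=2.
Step 9. [r1c4∈{4}] only 4 remains possible at r1c4. So r1c4=4.
Step 10. [r6c3∈{4}] r6c3 has the single candidate 4, so r6c3=4.
Step 11. [r2c4∈{2}] r2c4's peers cover all but 2. So r2c4=2.
Step 12. [r2c1∈{3}] r2c1 is down to just 3. So r2c1=3.
Step 13. [r3c4∈{6}] r3c4's peers cover all but 6 ⇒ r3c4=6.
Step 14. [r3c5∈{4}] r3c5 is down to just 4, so r3c5=4.
Step 15. [r6c6∈{1}] only 1 remains possible at r6c6. So r6c6=1.
Step 16. [r4c5∈{3}] r4c5 is down to just 3. So r4c5=3.
Step 17. [r6c5∈{2}] r6c5 has the single candidate 2. So r6c5=2.
Step 18. [r5c2∈{3}] only 3 remains possible at r5c2. So r5c2=3.
Step 19. [r6c1∈{6}] r6c1 is down to just 6. So r6c1=6.
Step 20. [r1c3∈{1}] r1c3 is down to just 1, so r1c3=1.
Step 21. [r4c6∈{5}] r4c6's peers cover all but 5, so r4c6=5.
Step 22. [r3c2∈{1}] r3c2's peers cover all but 1 ⇒ r3c2=1.

Answer: 2 6 1 4 5 3 / 3 4 5 2 1 6 / 5 1 3 6 4 2 / 4 2 6 1 3 5 / 1 3 2 5 6 4 / 6 5 4 3 2 1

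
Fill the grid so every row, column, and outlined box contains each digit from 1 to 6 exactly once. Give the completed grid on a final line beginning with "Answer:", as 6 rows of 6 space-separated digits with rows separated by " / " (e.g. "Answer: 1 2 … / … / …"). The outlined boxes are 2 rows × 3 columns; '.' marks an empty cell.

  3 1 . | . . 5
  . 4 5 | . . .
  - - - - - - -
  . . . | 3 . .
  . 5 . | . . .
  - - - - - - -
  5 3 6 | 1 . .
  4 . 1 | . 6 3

Step 1. [r1c4∈{2,4,6}] r1c4 is the only open cell in row 1 admitting 6, so r1c4=6.
Step 2. [r2c4∈{2}] r2c4 is down to just 2. So r2c4=2.
Step 3. [r4c4∈{4}] only 4 remains possible at r4c4. So r4c4=4.
Step 4. [r3c2∈{2,6}] across col 2, 6 lands solely at r3c2 ⇒ r3c2=6.
Step 5. [r2c6∈{1}] only 1 remains possible at r2c6. So r2c6=1.
Step 6. [r3c6∈{2}] r3c6's peers cover all but 2, so r3c6=2.
Step 7. [r4c5∈{1}] r4c5 is down to just 1, so r4c5=1.
Step 8. [r4c1∈{2}] nothing but 2 survives at r4c1 ⇒ r4c1=2.
Step 9. [r5c6∈{4}] r5c6 is down to just 4, so r5c6=4.
Step 10. [r2c5∈{3}] nothing but 3 survives at r2c5, so r2c5=3.
Step 11. [r4c3∈{3}] r4c3's peers cover all but 3. So r4c3=3.
Step 12. [r1c3∈{2}] r1c3 has the single candidate 2 ⇒ r1c3=2.
Step 13. [r3c1∈{1}] only 1 remains possible at r3c1 ⇒ r3c1=1.
Step 14. [r3c5∈{5}] nothing but 5 survives at r3c5 ⇒ r3c5=5.
Step 15. [r5c5∈{2}] only 2 remains possible at r5c5. So r5c5=2.
Step 16. [r1c5∈{4}] r1c5 is down to just 4, so r1c5=4.
Step 17. [r6c2∈{2}] r6c2 has the single candidate 2 ⇒ r6c2=2.
Step 18. [r6c4∈{5}] r6c4's peers cover all but 5, so r6c4=5.
Step 19. [r4c6∈{6}] r4c6 has the single candidate 6. So r4c6=6.
Step 20. [r3c3∈{4}] only 4 remains possible at r3c3, so r3c3=4.
Step 21. [r2c1∈{6}] nothing but 6 survives at r2c1. So r2c1=6.

Answer: 3 1 2 6 4 5 / 6 4 5 2 3 1 / 1 6 4 3 5 2 / 2 5 3 4 1 6 / 5 3 6 1 2 4 / 4 2 1 5 6 3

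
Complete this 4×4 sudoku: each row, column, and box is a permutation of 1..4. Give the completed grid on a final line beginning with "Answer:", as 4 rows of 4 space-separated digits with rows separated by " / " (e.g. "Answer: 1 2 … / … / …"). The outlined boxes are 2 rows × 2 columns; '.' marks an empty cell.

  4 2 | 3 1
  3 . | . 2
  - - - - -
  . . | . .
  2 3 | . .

Step 1. [r3c2∈{1,4}] in col 2, 4 fits only at r3c2. So r3c2=4.
Step 2. [r4c3∈{1,4}] 1 has one home in row 4: r4c3, so r4c3=1.
Step 3. [r3c1∈{1}] r3c1 is down to just 1 ⇒ r3c1=1.
Step 4. [r2c3∈{4}] r2c3 is down to just 4. So r2c3=4.
Step 5. [r3c4∈{3}] nothing but 3 survives at r3c4, so r3c4=3.
Step 6. [r2c2∈{1}] only 1 remains possible at r2c2 ⇒ r2c2=1.
Step 7. [r4c4∈{4}] r4c4 has the single candidate 4. So r4c4=4.
Step 8. [r3c3∈{2}] only 2 remains possible at r3c3. So r3c3=2.

Answer: 4 2 3 1 / 3 1 4 2 / 1 4 2 3 / 2 3 1 4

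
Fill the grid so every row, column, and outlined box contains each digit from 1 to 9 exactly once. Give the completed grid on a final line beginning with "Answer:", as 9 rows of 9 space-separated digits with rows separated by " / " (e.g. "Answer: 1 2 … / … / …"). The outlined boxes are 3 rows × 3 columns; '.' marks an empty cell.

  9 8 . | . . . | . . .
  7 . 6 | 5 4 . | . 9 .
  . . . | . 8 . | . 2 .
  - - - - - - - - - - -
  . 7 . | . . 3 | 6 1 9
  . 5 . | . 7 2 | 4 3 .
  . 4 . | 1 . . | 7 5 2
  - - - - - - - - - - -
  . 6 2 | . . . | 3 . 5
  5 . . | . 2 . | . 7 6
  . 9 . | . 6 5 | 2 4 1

Step 1. [r4c3∈{8}] r4c3 has the single candidate 8 ⇒ r4c3=8.
Step 2. [r2c6∈{1}] r2c6 is down to just 1, so r2c6=1.
Step 3. [r6c6∈{6,8,9}] in row 6, 8 fits only at r6c6. So r6c6=8.
Step 4. [r5c4∈{6,9}] 6 has one home in box 5: r5c4, so r5c4=6.
Step 5. [r1c5∈{3}] nothing but 3 survives at r1c5. So r1c5=3.
Step 6. [r8c7∈{8,9}] 9 has one home in col 7: r8c7 ⇒ r8c7=9.
Step 7. [r8c4∈{3,4,8}] r8c4 is the only open cell in row 8 admitting 8. So r8c4=8.
Step 8. [r5c1∈{1}] r5c1's peers cover all but 1. So r5c1=1.
Step 9. [r9c4∈{3,7}] col 4 places 3 nowhere but r9c4, so r9c4=3.
Step 10. [r3c6∈{6,7,9}] in row 3, 6 fits only at r3c6 ⇒ r3c6=6.
Step 11. [r7c6∈{4,7,9}] in col 6, 9 fits only at r7c6, so r7c6=9.
Step 12. [r7c4∈{4,7}] row 7 places 7 nowhere but r7c4, so r7c4=7.
Step 13. [r7c1∈{4,8}] in row 7, 4 fits only at r7c1. So r7c1=4.
Step 14. [r3c1∈{3}] r3c1 has the single candidate 3. So r3c1=3.
Step 15. [r3c2∈{1}] r3c2's peers cover all but 1. So r3c2=1.
Step 16. [r3c9∈{4,7}] row 3 places 7 nowhere but r3c9, so r3c9=7.
Step 17. [r3c7∈{5}] r3c7 has the single candidate 5 ⇒ r3c7=5.
Step 18. [r6c3∈{3,9}] row 6 places 3 nowhere but r6c3. So r6c3=3.
Step 19. [r3c3∈{4}] r3c3 is down to just 4 ⇒ r3c3=4.
Step 20. [r5c9∈{8}] r5c9 is down to just 8 ⇒ r5c9=8.
Step 21. [r6c1∈{6}] r6c1's peers cover all but 6. So r6c1=6.
Step 22. [r4c4∈{4}] only 4 remains possible at r4c4, so r4c4=4.
Step 23. [r7c8∈{8}] nothing but 8 survives at r7c8 ⇒ r7c8=8.
Step 24. [r1c8∈{6}] only 6 remains possible at r1c8 ⇒ r1c8=6.
Step 25. [r6c5∈{9}] r6c5's peers cover all but 9 ⇒ r6c5=9.
Step 26. [r2c9∈{3}] r2c9 has the single candidate 3, so r2c9=3.
Step 27. [r2c2∈{2}] r2c2 has the single candidate 2. So r2c2=2.
Step 28. [r1c7∈{1}] r1c7 is down to just 1 ⇒ r1c7=1.
Step 29. [r7c5∈{1}] nothing but 1 survives at r7c5 ⇒ r7c5=1.
Step 30. [r5c3∈{9}] r5c3 is down to just 9. So r5c3=9.
Step 31. [r1c3∈{5}] r1c3 has the single candidate 5, so r1c3=5.
Step 32. [r8c3∈{1}] r8c3's peers cover all but 1 ⇒ r8c3=1.
Step 33. [r1c4∈{2}] only 2 remains possible at r1c4 ⇒ r1c4=2.
Step 34. [r4c1∈{2}] only 2 remains possible at r4c1 ⇒ r4c1=2.
Step 35. [r4c5∈{5}] nothing but 5 survives at r4c5, so r4c5=5.
Step 36. [r8c6∈{4}] r8c6 has the single candidate 4, so r8c6=4.
Step 37. [r3c4∈{9}] r3c4 is down to just 9, so r3c4=9.
Step 38. [r9c3∈{7}] only 7 remains possible at r9c3, so r9c3=7.
Step 39. [r2c7∈{8}] r2c7's peers cover all but 8 ⇒ r2c7=8.
Step 40. [r8c2∈{3}] r8c2 has the single candidate 3, so r8c2=3.
Step 41. [r1c6∈{7}] r1c6 has the single candidate 7, so r1c6=7.
Step 42. [r1c9∈{4}] only 4 remains possible at r1c9, so r1c9=4.
Step 43. [r9c1∈{8}] only 8 remains possible at r9c1, so r9c1=8.

Answer: 9 8 5 2 3 7 1 6 4 / 7 2 6 5 4 1 8 9 3 / 3 1 4 9 8 6 5 2 7 / 2 7 8 4 5 3 6 1 9 / 1 5 9 6 7 2 4 3 8 / 6 4 3 1 9 8 7 5 2 / 4 6 2 7 1 9 3 8 5 / 5 3 1 8 2 4 9 7 6 / 8 9 7 3 6 5 2 4 1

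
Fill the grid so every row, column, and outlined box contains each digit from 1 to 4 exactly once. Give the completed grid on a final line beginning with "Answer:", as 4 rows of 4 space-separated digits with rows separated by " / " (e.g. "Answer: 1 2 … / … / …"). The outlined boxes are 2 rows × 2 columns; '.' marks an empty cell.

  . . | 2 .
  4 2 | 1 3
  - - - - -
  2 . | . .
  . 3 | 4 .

Step 1. [r4c1∈{1}] only 1 remains possible at r4c1. So r4c1=1.
Step 2. [r1c1∈{3}] r1c1's peers cover all but 3 ⇒ r1c1=3.
Step 3. [r3c4∈{1}] r3c4's peers cover all but 1 ⇒ r3c4=1.
Step 4. [r1c2∈{1}] r1c2 is down to just 1, so r1c2=1.
Step 5. [r1c4∈{4}] nothing but 4 survives at r1c4. So r1c4=4.
Step 6. [r4c4∈{2}] r4c4 is down to just 2. So r4c4=2.
Step 7. [r3c2∈{4}] only 4 remains possible at r3c2. So r3c2=4.
Step 8. [r3c3∈{3}] r3c3 is down to just 3, so r3c3=3.

Answer: 3 1 2 4 / 4 2 1 3 / 2 4 3 1 / 1 3 4 2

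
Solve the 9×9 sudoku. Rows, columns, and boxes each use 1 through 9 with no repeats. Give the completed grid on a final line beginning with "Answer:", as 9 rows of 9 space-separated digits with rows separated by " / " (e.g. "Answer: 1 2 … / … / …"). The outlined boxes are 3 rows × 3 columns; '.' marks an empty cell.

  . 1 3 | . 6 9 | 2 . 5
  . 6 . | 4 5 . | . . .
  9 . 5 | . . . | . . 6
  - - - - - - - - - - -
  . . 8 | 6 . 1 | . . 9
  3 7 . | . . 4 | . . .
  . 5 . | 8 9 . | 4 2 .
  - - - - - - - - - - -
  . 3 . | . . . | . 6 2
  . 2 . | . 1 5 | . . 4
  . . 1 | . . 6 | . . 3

Step 1. [r1c4∈{7}] r1c4's peers cover all but 7. So r1c4=7.
Step 2. [r7c7∈{1,5,7,8,9}] r7c7 is the only open cell in row 7 admitting 1 ⇒ r7c7=1.
Step 3. [r9c2∈{4,8,9}] in col 2, 9 fits only at r9c2, so r9c2=9.
Step 4. [r3c2∈{4,8}] in col 2, 8 fits only at r3c2, so r3c2=8.
Step 5. [r1c8∈{4,8}] in row 1, 8 fits only at r1c8, so r1c8=8.
Step 6. [r5c5∈{2}] r5c5 has the single candidate 2. So r5c5=2.
Step 7. [r3c5∈{3}] r3c5 has the single candidate 3. So r3c5=3.
Step 8. [r3c7∈{7}] r3c7 has the single candidate 7. So r3c7=7.
Step 9. [r7c3∈{4,7}] across col 3, 4 lands solely at r7c3. So r7c3=4.
Step 10. [r2c9∈{1}] nothing but 1 survives at r2c9 ⇒ r2c9=1.
Step 11. [r4c5∈{7}] only 7 remains possible at r4c5. So r4c5=7.
Step 12. [r5c7∈{5,6,8}] 6 has one home in col 7: r5c7, so r5c7=6.
Step 13. [r7c1∈{5,7,8}] r7c1 is the only open cell in row 7 admitting 5. So r7c1=5.
Step 14. [r2c3∈{2,7}] in col 3, 2 fits only at r2c3, so r2c3=2.
Step 15. [r8c3∈{6,7}] r8c3 is the only open cell in col 3 admitting 7. So r8c3=7.
Step 16. [r8c8∈{9}] nothing but 9 survives at r8c8. So r8c8=9.
Step 17. [r9c1∈{8}] r9c1's peers cover all but 8, so r9c1=8.
Step 18. [r9c7∈{5}] nothing but 5 survives at r9c7 ⇒ r9c7=5.
Step 19. [r4c7∈{3}] r4c7's peers cover all but 3 ⇒ r4c7=3.
Step 20. [r7c5∈{8}] r7c5 is down to just 8, so r7c5=8.
Step 21. [r8c1∈{6}] r8c1 has the single candidate 6 ⇒ r8c1=6.
Step 22. [r3c4∈{1,2}] in row 3, 1 fits only at r3c4. So r3c4=1.
Step 23. [r4c8∈{5}] r4c8 has the single candidate 5. So r4c8=5.
Step 24. [r4c2∈{4}] r4c2 has the single candidate 4, so r4c2=4.
Step 25. [r3c6∈{2}] nothing but 2 survives at r3c6. So r3c6=2.
Step 26. [r1c1∈{4}] r1c1 is down to just 4, so r1c1=4.
Step 27. [r7c4∈{9}] only 9 remains possible at r7c4. So r7c4=9.
Step 28. [r5c3∈{9}] r5c3's peers cover all but 9. So r5c3=9.
Step 29. [r5c4∈{5}] only 5 remains possible at r5c4. So r5c4=5.
Step 30. [r5c8∈{1}] nothing but 1 survives at r5c8 ⇒ r5c8=1.
Step 31. [r9c8∈{7}] r9c8 is down to just 7. So r9c8=7.
Step 32. [r3c8∈{4}] only 4 remains possible at r3c8. So r3c8=4.
Step 33. [r2c8∈{3}] r2c8 is down to just 3 ⇒ r2c8=3.
Step 34. [r6c3∈{6}] r6c3's peers cover all but 6, so r6c3=6.
Step 35. [r2c7∈{9}] r2c7's peers cover all but 9, so r2c7=9.
Step 36. [r8c7∈{8}] r8c7's peers cover all but 8. So r8c7=8.
Step 37. [r4c1∈{2}] r4c1 has the single candidate 2. So r4c1=2.
Step 38. [r7c6∈{7}] nothing but 7 survives at r7c6, so r7c6=7.
Step 39. [r2c1∈{7}] r2c1 is down to just 7. So r2c1=7.
Step 40. [r9c5∈{4}] r9c5's peers cover all but 4 ⇒ r9c5=4.
Step 41. [r9c4∈{2}] only 2 remains possible at r9c4. So r9c4=2.
Step 42. [r8c4∈{3}] r8c4 is down to just 3. So r8c4=3.
Step 43. [r6c6∈{3}] r6c6 has the single candidate 3. So r6c6=3.
Step 44. [r5c9∈{8}] r5c9 is down to just 8 ⇒ r5c9=8.
Step 45. [r2c6∈{8}] r2c6's peers cover all but 8 ⇒ r2c6=8.
Step 46. [r6c9∈{7}] r6c9's peers cover all but 7. So r6c9=7.
Step 47. [r6c1∈{1}] r6c1's peers cover all but 1, so r6c1=1.

Answer: 4 1 3 7 6 9 2 8 5 / 7 6 2 4 5 8 9 3 1 / 9 8 5 1 3 2 7 4 6 / 2 4 8 6 7 1 3 5 9 / 3 7 9 5 2 4 6 1 8 / 1 5 6 8 9 3 4 2 7 / 5 3 4 9 8 7 1 6 2 / 6 2 7 3 1 5 8 9 4 / 8 9 1 2 4 6 5 7 3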